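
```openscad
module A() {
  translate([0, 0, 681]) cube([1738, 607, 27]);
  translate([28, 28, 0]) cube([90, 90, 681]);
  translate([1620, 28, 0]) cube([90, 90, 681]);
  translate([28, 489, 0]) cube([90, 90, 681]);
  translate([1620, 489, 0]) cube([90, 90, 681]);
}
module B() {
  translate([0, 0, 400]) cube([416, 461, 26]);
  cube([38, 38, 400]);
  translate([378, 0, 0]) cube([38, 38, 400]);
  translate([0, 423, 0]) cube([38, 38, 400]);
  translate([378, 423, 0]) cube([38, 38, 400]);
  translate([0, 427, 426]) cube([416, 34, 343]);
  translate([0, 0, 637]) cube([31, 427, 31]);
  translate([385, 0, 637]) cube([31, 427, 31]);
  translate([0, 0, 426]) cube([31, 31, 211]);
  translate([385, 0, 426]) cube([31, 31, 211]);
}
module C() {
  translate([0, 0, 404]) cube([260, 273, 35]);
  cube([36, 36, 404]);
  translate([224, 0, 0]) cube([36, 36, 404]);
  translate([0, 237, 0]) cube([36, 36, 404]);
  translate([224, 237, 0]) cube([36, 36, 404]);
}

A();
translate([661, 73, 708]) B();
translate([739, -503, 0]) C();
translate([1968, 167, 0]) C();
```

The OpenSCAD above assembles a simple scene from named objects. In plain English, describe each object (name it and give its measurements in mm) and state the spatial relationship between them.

A is a table: top 1738 mm (x) × 607 mm (y), 27 mm thick, upper face at z = 708 mm, on four 90×90 mm square legs, each inset 28 mm from the nearest pair of top edges, running from z = 0 to the bottom of the top.

B is a chair. The seat is a 416×461×26 mm slab with its top at z = 426 mm, on four 38×38 mm corner legs (flush with the seat edges, standing on z = 0). A flat backrest 34 mm thick, 343 mm tall, spans the full seat width and rises from the seat top along its +y edge, rear face flush with the rear of the seat. Two armrests of 31×31 mm section run along each side from the seat's front edge to the front of the backrest, top faces 242 mm above the seat top and outer faces flush with the seat's x-edges; a 31×31 mm post under the front of each armrest stands on the seat at the front corner.

C is a simple wooden stool: a rectangular seat 260 mm (x) by 273 mm (y), 35 mm thick, top face at z = 439 mm, on four square legs, each 36×36 mm in cross-section. The legs rest on z = 0, each flush with a corner of the seat.

The chair is on top of the table, centred. Two stools sit around the table at the −y, +x sides.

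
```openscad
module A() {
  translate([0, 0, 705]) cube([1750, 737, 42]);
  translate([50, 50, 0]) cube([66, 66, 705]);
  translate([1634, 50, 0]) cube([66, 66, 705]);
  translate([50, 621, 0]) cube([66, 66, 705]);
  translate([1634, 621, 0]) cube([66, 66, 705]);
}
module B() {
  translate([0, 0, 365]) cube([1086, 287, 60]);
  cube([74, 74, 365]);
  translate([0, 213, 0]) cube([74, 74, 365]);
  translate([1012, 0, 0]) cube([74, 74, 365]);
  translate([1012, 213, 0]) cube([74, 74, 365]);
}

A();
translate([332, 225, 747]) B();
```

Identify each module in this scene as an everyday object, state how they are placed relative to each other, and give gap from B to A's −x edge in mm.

The bench's min-x is at 332; the table's min-x is 0; gap = 332 mm.

A is a table. B is a bench. The bench is on top of the table, centred. The gap from the bench to the table's −x edge is 332 mm.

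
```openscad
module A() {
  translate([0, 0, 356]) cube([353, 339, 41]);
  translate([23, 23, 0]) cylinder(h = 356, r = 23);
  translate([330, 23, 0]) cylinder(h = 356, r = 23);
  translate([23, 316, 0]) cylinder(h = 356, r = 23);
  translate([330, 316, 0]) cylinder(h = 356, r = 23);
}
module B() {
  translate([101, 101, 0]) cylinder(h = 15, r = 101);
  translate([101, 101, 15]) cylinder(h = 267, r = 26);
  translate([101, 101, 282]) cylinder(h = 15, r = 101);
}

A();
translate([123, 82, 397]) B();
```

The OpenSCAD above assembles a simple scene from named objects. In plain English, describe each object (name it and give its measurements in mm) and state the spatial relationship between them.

A is a four-legged stool. The seat is a 353×339×41 mm slab whose top surface is at z = 397 mm; four round legs, each 46 mm in diameter, run from the floor (z = 0) to the underside of the seat, each leg's axis is inset half a diameter from the nearest pair of seat edges (so the leg's bounding box is flush with the corner).

B is a spool: two coaxial disc flanges of radius 101 mm and thickness 15 mm, joined by a core cylinder of radius 26 mm and height 267 mm. The lower flange rests on z = 0 and the three cylinders share a vertical axis.

The spool is on top of the stool.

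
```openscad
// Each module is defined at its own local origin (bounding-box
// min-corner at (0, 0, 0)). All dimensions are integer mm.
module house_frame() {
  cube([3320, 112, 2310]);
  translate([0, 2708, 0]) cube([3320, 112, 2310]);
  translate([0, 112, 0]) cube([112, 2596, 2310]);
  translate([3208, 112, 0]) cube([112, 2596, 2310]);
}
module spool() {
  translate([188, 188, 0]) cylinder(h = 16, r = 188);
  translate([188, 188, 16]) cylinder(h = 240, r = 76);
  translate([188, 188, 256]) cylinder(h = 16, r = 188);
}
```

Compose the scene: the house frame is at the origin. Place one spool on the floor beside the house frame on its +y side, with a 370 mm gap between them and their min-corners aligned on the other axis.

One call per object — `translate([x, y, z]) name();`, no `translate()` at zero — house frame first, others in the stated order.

house_frame();
translate([0, 3190, 0]) spool();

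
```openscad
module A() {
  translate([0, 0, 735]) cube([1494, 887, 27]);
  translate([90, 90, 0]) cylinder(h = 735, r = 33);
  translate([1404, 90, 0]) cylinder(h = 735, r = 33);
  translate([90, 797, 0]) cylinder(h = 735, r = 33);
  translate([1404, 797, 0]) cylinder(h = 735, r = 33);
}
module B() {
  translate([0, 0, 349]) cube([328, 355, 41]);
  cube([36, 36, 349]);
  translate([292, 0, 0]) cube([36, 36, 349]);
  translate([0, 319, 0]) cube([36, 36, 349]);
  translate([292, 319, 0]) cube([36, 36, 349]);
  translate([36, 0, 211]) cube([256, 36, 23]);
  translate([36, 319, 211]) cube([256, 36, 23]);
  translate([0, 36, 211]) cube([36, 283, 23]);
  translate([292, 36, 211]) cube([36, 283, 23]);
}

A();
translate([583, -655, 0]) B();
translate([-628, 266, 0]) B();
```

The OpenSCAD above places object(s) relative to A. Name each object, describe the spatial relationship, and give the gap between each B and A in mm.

A is a table. B is a stool. Two stools sit around the table at the −y, −x sides. The gap between each stool and the table is 300 mm.

Each stool's nearest face is 300 mm from the table's bounding box.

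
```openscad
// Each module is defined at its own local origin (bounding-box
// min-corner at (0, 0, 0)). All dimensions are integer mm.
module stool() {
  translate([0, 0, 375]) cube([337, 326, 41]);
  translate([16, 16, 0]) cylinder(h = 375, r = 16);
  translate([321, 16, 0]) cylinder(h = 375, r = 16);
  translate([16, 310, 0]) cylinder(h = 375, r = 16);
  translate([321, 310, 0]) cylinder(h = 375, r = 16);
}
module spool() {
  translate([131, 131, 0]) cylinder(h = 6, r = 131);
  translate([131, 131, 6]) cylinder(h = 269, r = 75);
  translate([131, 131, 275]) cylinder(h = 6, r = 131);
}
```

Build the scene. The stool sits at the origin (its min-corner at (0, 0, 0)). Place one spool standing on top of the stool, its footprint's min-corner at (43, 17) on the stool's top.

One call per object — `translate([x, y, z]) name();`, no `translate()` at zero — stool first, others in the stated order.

stool();
translate([43, 17, 416]) spool();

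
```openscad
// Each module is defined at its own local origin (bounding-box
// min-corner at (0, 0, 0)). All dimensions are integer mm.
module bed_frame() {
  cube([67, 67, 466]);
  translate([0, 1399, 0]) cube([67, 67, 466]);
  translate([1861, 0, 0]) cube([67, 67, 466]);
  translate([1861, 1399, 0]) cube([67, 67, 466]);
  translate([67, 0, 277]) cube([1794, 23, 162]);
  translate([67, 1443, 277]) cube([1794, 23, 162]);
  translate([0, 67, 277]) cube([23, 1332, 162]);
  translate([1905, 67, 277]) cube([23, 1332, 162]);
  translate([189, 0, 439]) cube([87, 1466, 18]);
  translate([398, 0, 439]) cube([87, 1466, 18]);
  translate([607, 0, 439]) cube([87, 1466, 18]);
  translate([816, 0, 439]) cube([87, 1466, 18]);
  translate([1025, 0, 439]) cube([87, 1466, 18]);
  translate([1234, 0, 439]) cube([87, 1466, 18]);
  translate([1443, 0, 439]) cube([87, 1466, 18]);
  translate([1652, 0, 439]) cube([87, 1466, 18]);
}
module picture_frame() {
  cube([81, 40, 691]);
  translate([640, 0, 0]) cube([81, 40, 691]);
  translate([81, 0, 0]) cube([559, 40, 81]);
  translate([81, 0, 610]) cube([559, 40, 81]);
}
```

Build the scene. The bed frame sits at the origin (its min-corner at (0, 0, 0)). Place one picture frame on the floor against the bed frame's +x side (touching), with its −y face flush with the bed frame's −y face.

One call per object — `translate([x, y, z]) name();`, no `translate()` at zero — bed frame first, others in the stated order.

bed_frame();
translate([1928, 0, 0]) picture_frame();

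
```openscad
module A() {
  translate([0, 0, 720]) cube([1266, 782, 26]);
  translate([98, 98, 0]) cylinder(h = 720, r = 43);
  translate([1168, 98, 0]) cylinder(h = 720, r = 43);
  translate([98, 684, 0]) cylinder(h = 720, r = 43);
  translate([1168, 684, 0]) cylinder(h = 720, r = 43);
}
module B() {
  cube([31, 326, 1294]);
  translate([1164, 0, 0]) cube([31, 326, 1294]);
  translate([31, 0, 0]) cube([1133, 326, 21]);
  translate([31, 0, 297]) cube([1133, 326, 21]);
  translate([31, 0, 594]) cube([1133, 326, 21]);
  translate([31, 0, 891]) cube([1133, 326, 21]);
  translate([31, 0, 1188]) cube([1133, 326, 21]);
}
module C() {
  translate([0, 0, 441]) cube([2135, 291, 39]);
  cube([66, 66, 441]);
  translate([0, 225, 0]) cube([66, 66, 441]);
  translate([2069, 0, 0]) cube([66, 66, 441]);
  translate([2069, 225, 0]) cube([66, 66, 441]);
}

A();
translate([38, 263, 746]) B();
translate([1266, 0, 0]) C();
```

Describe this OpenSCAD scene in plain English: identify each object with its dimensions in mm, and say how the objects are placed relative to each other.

A is a rectangular dining table. The top is 1266×782×26 mm with its upper surface at z = 746 mm. It stands on four round legs of 86 mm diameter, each leg's bounding box inset 55 mm from the nearest pair of top edges, running from the floor to the underside of the top.

B is an open bookshelf. Two side panels, each 31 mm thick, 326 mm deep and 1294 mm tall, stand 1195 mm apart (outside-to-outside). Between them sit 5 shelves, each 21 mm thick and 326 mm deep, spanning the full gap between the sides. The bottom shelf rests on the floor (its underside at z = 0) and the clear gap between one shelf's top and the next shelf's underside is 276 mm.

C is a bench: a 2135×291 mm seat slab, 39 mm thick, top at z = 480 mm, on four 66×66 mm square legs flush with the seat corners and standing on z = 0.

The bookshelf is on top of the table. The bench is against the table's +x side, with their −y faces flush.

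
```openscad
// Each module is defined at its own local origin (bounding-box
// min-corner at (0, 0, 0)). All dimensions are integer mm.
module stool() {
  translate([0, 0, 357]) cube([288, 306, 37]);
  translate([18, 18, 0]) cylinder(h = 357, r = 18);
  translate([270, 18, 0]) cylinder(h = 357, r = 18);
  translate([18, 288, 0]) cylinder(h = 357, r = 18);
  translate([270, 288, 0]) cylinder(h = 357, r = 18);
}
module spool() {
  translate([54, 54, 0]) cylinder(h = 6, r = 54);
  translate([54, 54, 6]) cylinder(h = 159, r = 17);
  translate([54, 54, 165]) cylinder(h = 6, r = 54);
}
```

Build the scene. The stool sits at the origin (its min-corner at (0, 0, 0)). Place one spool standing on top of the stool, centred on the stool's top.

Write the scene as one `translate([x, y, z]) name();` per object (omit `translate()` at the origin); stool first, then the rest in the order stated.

stool();
translate([90, 99, 394]) spool();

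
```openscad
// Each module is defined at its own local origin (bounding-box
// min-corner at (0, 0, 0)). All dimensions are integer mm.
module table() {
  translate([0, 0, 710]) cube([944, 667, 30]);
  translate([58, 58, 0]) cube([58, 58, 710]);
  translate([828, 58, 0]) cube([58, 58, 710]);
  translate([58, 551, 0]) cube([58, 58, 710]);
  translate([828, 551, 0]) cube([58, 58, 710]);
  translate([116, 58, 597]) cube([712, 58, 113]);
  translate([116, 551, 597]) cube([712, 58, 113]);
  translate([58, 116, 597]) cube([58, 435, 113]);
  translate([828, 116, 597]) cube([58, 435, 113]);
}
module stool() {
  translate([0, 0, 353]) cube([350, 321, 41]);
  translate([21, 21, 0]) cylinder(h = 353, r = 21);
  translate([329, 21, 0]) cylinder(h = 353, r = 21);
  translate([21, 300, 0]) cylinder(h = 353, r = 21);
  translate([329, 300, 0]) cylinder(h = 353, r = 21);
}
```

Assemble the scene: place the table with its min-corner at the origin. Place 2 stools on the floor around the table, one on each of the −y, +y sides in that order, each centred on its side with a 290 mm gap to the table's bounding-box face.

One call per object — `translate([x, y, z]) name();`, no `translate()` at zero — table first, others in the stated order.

table();
translate([297, -611, 0]) stool();
translate([297, 957, 0]) stool();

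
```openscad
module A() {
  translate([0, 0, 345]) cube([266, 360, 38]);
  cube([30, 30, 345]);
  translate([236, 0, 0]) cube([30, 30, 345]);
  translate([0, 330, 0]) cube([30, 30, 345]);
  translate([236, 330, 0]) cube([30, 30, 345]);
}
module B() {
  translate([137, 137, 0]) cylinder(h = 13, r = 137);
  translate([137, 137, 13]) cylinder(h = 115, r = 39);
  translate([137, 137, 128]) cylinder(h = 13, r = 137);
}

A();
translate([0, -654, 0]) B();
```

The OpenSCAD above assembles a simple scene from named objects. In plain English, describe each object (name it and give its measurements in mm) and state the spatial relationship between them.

A is a four-legged stool. The seat is a 266×360×38 mm slab whose top surface is at z = 383 mm; four square legs, each 30×30 mm in cross-section, run from the floor (z = 0) to the underside of the seat, each flush with a corner of the seat.

B is a spool: two coaxial disc flanges of radius 137 mm and thickness 13 mm, joined by a core cylinder of radius 39 mm and height 115 mm. The lower flange rests on z = 0 and the three cylinders share a vertical axis.

The spool is on the floor beside the stool on its −y side.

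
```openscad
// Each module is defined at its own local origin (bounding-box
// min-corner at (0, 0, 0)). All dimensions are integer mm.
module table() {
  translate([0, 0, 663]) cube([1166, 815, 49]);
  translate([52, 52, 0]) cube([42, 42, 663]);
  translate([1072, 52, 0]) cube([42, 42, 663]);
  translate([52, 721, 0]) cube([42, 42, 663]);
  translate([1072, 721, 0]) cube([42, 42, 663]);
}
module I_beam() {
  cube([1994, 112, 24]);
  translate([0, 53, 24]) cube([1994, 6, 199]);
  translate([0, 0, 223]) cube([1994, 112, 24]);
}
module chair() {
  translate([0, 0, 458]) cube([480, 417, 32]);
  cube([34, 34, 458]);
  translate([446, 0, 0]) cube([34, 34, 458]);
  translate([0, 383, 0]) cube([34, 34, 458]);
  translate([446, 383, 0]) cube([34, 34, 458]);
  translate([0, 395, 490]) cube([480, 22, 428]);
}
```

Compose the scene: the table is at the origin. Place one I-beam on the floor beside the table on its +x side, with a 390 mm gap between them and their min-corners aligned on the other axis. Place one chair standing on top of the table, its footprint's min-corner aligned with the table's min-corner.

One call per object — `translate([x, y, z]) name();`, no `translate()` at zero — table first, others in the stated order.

table();
translate([1556, 0, 0]) I_beam();
translate([0, 0, 712]) chair();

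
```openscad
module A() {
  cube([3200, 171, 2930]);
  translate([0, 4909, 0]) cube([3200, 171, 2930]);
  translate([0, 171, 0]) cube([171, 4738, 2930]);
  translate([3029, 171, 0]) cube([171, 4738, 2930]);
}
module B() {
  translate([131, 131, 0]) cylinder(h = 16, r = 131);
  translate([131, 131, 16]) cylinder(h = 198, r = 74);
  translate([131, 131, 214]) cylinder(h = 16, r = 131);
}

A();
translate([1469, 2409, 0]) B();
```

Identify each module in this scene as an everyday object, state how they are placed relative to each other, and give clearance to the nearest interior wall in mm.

Clearances: x = 1298, y = 2238; minimum 1298 mm.

A is a house frame. B is a spool. The spool sits inside the house frame, centred. The clearance to the nearest interior wall is 1298 mm.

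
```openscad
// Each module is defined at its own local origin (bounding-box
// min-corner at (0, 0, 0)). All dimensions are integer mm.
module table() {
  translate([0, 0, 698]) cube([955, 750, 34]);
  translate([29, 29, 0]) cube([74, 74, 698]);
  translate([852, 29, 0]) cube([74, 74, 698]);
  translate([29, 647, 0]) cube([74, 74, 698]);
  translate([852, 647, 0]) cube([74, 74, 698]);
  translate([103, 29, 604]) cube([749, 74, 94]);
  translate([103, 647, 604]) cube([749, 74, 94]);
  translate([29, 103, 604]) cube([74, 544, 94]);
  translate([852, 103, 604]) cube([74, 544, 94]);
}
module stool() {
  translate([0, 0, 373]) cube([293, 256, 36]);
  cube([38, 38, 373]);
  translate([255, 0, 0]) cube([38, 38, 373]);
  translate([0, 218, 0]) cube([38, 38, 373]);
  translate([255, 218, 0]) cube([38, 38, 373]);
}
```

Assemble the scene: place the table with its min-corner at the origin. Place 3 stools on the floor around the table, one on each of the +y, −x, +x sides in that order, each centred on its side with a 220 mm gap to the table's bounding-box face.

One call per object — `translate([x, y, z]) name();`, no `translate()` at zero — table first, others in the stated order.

table();
translate([331, 970, 0]) stool();
translate([-513, 247, 0]) stool();
translate([1175, 247, 0]) stool();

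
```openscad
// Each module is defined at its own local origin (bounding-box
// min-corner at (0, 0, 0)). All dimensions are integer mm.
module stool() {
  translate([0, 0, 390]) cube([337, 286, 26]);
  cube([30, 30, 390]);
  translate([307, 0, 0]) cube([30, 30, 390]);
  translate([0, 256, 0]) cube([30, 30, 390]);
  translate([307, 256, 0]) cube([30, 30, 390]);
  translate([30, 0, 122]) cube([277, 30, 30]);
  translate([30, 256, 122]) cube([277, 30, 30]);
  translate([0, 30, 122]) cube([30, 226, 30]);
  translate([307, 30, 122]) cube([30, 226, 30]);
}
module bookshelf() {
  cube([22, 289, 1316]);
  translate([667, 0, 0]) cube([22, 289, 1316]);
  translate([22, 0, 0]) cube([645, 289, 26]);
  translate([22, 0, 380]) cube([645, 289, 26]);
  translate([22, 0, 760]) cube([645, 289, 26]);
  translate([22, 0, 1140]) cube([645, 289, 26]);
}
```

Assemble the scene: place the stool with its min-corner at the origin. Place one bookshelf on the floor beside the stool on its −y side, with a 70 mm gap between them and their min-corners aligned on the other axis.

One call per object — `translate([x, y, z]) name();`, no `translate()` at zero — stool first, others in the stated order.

stool();
translate([0, -359, 0]) bookshelf();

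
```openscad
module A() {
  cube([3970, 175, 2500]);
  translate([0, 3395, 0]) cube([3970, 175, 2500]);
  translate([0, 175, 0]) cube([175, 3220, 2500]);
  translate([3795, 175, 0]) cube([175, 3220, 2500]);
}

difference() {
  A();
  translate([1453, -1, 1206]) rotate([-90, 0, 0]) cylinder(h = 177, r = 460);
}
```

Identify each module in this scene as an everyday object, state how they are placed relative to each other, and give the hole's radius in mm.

A is a house frame. The house frame has a circular hole through its front wall. The hole's radius is 460 mm.

The subtracted cylinder has r = 460 mm.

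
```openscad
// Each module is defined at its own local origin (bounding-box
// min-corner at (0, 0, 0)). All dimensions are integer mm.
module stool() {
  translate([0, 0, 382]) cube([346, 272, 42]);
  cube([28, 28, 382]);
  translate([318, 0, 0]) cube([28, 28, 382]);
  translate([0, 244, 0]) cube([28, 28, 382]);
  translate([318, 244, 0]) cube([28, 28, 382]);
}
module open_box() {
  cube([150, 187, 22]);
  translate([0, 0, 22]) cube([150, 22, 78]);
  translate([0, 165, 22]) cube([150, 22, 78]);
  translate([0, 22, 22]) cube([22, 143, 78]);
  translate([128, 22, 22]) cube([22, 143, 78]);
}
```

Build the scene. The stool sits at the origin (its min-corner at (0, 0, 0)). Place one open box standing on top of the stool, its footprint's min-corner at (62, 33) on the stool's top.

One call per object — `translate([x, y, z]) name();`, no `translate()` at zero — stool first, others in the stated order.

stool();
translate([62, 33, 424]) open_box();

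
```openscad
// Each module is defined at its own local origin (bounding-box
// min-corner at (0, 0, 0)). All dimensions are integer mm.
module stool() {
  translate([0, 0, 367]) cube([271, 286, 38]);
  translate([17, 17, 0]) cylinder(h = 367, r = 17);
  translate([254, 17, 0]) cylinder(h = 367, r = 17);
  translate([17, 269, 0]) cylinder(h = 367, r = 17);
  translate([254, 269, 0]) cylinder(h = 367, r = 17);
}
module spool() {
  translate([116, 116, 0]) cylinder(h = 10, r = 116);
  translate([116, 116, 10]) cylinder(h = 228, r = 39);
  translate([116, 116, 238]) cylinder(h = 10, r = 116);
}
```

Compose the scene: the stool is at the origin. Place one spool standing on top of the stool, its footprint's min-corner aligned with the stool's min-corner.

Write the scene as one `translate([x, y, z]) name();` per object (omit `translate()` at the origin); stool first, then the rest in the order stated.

stool();
translate([0, 0, 405]) spool();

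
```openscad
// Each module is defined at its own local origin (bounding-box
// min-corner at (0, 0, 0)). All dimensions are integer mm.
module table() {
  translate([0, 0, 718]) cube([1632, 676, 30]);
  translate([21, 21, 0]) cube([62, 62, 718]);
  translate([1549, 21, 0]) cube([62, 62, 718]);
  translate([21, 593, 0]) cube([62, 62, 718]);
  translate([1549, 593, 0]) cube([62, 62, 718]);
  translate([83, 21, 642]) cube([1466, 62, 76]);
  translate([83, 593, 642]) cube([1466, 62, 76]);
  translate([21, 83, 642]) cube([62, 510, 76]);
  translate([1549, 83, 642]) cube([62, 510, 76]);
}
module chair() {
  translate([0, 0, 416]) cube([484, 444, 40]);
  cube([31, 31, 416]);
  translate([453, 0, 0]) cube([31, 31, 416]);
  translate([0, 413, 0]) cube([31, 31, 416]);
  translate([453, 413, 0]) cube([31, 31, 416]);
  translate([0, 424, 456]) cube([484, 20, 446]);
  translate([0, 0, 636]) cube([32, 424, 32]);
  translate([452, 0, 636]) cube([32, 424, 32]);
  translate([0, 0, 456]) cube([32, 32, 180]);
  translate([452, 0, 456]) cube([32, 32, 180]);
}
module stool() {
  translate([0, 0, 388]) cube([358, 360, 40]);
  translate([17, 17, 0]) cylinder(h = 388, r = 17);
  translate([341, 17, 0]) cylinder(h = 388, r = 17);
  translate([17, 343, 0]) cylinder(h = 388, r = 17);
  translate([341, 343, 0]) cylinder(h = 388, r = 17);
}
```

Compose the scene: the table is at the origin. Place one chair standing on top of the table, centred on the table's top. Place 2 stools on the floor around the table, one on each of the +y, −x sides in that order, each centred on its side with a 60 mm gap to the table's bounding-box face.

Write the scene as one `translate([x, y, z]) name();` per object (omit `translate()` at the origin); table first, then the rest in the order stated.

table();
translate([574, 116, 748]) chair();
translate([637, 736, 0]) stool();
translate([-418, 158, 0]) stool();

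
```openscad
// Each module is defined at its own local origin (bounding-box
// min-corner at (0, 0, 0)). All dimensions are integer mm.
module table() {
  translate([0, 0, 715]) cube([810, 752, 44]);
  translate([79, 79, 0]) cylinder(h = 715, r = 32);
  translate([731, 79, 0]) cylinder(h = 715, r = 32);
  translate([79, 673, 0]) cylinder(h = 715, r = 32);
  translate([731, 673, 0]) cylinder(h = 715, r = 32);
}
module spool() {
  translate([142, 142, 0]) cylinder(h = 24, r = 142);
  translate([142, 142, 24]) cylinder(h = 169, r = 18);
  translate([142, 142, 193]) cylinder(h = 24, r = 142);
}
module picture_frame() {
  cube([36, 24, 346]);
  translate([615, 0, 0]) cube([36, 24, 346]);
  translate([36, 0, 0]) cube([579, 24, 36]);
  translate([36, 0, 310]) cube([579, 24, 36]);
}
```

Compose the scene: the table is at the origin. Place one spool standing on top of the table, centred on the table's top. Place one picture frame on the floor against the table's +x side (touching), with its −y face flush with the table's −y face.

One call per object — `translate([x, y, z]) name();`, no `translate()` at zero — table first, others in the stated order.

table();
translate([263, 234, 759]) spool();
translate([810, 0, 0]) picture_frame();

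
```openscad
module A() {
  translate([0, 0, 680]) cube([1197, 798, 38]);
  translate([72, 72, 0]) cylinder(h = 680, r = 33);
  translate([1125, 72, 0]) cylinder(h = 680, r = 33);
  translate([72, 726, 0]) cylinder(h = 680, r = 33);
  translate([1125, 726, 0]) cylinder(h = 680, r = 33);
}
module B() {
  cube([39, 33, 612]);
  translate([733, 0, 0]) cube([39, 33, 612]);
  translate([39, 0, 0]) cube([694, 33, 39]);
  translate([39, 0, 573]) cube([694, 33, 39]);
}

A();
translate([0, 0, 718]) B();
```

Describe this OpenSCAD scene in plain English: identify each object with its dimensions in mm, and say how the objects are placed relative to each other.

A is a rectangular dining table. The top is 1197×798×38 mm with its upper surface at z = 718 mm. It stands on four round legs of 66 mm diameter, each leg's bounding box inset 39 mm from the nearest pair of top edges, running from the floor to the underside of the top.

B is a rectangular picture frame lying in the x–z plane (depth along y). The opening is 694 mm wide (x) by 534 mm tall (z), surrounded by a border 39 mm wide on all four sides. The frame is 33 mm deep and is made of two full-height vertical stiles with two horizontal rails fitted between them.

The picture frame is on top of the table.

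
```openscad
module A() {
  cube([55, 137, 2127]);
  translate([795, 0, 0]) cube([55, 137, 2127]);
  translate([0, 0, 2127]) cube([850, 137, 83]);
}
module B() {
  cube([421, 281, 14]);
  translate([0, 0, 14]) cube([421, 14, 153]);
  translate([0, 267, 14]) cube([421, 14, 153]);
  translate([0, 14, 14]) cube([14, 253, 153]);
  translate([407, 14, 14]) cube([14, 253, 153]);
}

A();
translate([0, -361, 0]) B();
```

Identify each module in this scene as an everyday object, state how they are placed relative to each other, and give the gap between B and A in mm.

A is a door frame. B is an open box. The open box is on the floor beside the door frame on its −y side. The gap between the open box and the door frame is 80 mm.

The open box's nearest face is 80 mm from the door frame's −y face.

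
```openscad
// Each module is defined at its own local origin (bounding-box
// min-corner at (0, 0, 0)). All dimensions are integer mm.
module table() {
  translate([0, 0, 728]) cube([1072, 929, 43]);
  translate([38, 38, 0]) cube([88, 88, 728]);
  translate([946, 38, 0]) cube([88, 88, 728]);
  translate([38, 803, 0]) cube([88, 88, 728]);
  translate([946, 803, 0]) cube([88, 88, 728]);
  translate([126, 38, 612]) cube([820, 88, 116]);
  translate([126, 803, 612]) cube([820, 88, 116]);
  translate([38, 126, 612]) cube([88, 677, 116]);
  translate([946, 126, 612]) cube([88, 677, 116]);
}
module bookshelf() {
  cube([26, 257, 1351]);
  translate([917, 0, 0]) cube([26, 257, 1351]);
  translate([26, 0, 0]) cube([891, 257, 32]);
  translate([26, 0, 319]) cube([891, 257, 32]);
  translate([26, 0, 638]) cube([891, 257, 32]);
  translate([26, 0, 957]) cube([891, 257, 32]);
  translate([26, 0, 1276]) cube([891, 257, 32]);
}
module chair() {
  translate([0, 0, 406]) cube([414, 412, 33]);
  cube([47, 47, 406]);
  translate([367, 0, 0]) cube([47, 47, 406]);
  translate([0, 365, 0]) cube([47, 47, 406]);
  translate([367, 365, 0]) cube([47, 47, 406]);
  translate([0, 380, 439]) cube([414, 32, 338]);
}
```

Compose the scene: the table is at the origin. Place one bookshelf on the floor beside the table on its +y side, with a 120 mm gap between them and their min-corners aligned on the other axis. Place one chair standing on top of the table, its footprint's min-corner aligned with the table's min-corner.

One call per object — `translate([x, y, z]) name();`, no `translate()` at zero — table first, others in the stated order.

table();
translate([0, 1049, 0]) bookshelf();
translate([0, 0, 771]) chair();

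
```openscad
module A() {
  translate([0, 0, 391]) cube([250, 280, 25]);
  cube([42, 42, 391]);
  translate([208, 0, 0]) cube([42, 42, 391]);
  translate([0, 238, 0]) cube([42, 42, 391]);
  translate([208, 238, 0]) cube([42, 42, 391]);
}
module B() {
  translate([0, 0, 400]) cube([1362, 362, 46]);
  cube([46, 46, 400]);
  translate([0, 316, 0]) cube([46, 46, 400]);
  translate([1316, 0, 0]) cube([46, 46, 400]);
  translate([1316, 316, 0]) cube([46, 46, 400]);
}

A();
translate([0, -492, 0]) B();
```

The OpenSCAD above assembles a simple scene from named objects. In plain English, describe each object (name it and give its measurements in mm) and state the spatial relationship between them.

A is a simple wooden stool: a rectangular seat 250 mm (x) by 280 mm (y), 25 mm thick, top face at z = 416 mm, on four square legs, each 42×42 mm in cross-section. The legs rest on z = 0, each flush with a corner of the seat.

B is a long wooden bench with a 1362 mm (x) × 362 mm (y) seat, 46 mm thick, its top surface 446 mm above the floor. Four 46 mm square legs at the seat corners, flush with the edges, run from z = 0 to the seat underside.

The bench is on the floor beside the stool on its −y side.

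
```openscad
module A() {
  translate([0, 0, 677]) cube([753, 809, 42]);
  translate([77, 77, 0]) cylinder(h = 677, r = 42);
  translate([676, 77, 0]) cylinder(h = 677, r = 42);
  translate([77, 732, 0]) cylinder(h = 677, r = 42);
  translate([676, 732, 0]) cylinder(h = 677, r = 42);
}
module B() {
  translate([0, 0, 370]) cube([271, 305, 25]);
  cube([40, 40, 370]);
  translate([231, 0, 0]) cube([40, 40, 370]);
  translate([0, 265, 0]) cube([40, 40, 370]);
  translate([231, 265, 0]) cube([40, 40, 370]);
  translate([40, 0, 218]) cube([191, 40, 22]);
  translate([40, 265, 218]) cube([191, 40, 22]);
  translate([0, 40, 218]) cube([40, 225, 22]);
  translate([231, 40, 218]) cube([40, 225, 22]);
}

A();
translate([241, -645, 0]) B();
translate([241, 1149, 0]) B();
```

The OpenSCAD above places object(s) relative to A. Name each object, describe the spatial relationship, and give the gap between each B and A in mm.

A is a table. B is a stool. Two stools sit around the table at the −y, +y sides. The gap between each stool and the table is 340 mm.

Each stool's nearest face is 340 mm from the table's bounding box.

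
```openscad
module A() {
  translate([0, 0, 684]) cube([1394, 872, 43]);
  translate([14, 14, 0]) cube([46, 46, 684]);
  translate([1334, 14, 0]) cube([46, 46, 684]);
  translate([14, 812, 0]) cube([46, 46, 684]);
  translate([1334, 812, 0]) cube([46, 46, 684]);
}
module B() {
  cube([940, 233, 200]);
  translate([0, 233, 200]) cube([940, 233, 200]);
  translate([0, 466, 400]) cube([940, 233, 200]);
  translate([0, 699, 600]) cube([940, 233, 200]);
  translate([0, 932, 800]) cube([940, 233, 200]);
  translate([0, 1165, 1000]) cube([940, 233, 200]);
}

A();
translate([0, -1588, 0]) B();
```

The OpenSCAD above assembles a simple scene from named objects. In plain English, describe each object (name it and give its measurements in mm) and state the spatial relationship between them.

A is a table: top 1394 mm (x) × 872 mm (y), 43 mm thick, upper face at z = 727 mm, on four 46×46 mm square legs, each inset 14 mm from the nearest pair of top edges, running from z = 0 to the bottom of the top.

B is a straight staircase of 6 solid steps. Each step is 940 mm wide (x), 233 mm deep (y, the going) and 200 mm tall (the rise). The first step rests on the floor; each subsequent step sits one going further in +y and one rise higher in +z, directly behind and above the previous step with no overlap.

The staircase is on the floor beside the table on its −y side.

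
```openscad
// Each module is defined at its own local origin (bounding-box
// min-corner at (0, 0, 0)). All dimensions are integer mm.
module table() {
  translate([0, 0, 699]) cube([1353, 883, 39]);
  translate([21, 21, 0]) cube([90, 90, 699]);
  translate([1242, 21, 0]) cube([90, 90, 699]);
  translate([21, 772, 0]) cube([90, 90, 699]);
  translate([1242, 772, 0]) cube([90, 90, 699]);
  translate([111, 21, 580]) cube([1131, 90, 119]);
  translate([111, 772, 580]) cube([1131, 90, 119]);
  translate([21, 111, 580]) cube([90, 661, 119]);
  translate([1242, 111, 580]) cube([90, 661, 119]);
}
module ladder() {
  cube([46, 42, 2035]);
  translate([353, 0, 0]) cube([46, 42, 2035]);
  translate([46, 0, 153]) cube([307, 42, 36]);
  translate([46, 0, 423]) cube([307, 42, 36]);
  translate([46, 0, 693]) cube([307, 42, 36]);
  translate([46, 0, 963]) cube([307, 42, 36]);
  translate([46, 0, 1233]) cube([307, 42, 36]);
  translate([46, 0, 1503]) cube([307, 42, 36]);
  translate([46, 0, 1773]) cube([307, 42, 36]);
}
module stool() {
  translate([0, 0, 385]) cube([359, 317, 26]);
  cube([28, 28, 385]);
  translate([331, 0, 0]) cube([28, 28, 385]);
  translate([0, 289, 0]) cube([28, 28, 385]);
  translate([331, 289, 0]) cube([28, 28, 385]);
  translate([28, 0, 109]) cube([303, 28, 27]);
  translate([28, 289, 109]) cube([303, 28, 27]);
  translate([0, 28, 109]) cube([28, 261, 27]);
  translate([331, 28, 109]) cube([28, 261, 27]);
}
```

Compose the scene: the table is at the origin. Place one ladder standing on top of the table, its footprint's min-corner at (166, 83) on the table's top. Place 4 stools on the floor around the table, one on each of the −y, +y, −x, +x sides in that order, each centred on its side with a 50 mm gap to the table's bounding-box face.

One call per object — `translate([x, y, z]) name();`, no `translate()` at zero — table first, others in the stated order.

table();
translate([166, 83, 738]) ladder();
translate([497, -367, 0]) stool();
translate([497, 933, 0]) stool();
translate([-409, 283, 0]) stool();
translate([1403, 283, 0]) stool();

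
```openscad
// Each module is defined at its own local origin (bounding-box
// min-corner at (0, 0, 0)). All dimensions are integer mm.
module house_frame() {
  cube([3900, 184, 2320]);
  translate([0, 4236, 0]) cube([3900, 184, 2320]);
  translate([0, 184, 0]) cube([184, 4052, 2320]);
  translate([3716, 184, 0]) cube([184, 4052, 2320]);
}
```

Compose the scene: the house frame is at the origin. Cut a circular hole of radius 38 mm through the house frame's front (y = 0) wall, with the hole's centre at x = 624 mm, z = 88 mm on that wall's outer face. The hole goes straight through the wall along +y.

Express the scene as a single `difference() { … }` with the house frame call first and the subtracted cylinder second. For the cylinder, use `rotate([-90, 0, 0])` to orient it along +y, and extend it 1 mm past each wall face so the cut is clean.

difference() {
  house_frame();
  translate([624, -1, 88]) rotate([-90, 0, 0]) cylinder(h = 186, r = 38);
}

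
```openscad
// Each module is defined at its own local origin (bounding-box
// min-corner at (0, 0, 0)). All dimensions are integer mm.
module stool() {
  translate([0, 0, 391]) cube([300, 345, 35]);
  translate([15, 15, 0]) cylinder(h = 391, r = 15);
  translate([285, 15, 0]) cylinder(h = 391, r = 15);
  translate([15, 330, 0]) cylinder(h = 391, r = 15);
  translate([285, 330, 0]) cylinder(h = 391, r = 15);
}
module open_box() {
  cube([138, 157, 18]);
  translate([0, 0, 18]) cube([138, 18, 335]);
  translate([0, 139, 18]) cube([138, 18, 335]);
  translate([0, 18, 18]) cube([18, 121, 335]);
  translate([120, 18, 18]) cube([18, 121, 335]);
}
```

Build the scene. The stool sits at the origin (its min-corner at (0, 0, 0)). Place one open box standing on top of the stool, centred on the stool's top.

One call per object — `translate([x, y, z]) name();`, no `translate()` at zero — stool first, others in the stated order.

stool();
translate([81, 94, 426]) open_box();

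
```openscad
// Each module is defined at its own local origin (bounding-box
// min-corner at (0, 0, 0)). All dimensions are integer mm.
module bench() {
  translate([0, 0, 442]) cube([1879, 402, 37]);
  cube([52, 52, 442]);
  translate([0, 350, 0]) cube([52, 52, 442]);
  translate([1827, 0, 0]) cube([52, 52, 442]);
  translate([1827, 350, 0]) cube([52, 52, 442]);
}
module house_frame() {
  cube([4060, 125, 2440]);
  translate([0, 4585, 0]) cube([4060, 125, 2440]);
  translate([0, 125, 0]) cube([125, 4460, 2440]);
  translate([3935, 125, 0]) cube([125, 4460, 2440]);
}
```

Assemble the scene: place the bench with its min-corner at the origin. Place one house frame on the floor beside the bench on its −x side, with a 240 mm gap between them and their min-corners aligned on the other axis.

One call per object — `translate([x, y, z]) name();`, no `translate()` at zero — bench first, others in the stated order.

bench();
translate([-4300, 0, 0]) house_frame();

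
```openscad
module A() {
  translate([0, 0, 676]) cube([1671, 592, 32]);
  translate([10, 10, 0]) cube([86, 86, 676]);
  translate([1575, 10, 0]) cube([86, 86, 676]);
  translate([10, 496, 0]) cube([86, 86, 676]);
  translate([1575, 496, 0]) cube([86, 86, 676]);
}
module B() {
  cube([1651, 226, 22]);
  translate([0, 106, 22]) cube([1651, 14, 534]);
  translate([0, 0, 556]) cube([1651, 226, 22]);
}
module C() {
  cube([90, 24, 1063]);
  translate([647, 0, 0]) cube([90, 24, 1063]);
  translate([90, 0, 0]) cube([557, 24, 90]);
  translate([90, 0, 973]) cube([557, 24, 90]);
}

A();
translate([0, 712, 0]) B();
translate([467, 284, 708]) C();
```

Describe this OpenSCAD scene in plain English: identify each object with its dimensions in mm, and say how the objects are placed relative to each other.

A is a rectangular dining table. The top is 1671×592×32 mm with its upper surface at z = 708 mm. It stands on four 86×86 mm square legs, each inset 10 mm from the nearest pair of top edges, running from the floor to the underside of the top.

B is an I-beam lying along x, 1651 mm long. Overall section height 578 mm. Two flanges 226 mm wide (y) and 22 mm thick, one on the floor and one at the top; a web 14 mm thick runs between them, centred on the flange width.

C is a picture frame with a 557×883 mm rectangular opening (x by z) and a uniform 90 mm border on every side. Frame depth is 24 mm along y. It is built from two vertical stiles running the full outside height and two horizontal rails spanning the gap between the stiles.

The I-beam is on the floor beside the table on its +y side. The picture frame is on top of the table, centred.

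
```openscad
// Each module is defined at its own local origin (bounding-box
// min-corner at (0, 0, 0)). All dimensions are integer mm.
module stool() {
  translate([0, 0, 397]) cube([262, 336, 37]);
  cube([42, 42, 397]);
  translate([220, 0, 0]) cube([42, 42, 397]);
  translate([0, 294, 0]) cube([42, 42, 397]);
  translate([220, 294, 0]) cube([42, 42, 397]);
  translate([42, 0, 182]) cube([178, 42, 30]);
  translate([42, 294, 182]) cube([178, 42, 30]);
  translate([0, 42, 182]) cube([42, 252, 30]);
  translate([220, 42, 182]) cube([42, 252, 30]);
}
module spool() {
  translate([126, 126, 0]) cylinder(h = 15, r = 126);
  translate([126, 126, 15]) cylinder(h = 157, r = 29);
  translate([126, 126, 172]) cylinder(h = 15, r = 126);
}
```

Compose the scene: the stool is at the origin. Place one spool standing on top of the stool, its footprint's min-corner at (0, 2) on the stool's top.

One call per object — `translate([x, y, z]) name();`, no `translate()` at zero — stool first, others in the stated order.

stool();
translate([0, 2, 434]) spool();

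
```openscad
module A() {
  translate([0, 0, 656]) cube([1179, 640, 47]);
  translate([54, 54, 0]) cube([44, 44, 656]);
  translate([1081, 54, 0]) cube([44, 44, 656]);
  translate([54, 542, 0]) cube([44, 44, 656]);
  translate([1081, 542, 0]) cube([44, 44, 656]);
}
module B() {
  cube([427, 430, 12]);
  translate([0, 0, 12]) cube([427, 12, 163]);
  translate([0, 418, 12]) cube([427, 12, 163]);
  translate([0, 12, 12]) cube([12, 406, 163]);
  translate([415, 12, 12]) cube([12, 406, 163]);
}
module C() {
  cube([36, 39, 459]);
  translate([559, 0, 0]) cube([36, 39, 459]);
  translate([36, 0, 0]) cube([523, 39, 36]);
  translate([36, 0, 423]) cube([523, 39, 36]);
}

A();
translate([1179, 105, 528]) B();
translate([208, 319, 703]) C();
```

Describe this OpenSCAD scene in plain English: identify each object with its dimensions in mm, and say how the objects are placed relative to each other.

A is a rectangular dining table. The top is 1179×640×47 mm with its upper surface at z = 703 mm. It stands on four 44×44 mm square legs, each inset 54 mm from the nearest pair of top edges, running from the floor to the underside of the top.

B is an open storage box with external size 427×430×175 mm and wall thickness 12 mm (the base is also 12 mm thick). The base covers the whole footprint; the four walls stand on the base, with the y-facing walls full-width and the x-facing walls fitting between their inner faces.

C is a picture frame with a 523×387 mm rectangular opening (x by z) and a uniform 36 mm border on every side. Frame depth is 39 mm along y. It is built from two vertical stiles running the full outside height and two horizontal rails spanning the gap between the stiles.

The open box is beside the table with their tops flush at z = 703. The picture frame is on top of the table.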